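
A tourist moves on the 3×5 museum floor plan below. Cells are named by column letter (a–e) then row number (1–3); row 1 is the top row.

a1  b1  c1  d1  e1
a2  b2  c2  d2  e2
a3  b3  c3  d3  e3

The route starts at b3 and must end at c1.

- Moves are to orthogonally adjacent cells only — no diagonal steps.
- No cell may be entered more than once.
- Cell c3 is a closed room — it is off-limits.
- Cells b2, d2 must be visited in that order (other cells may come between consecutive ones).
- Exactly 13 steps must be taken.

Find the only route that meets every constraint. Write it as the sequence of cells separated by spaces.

b3 a3 a2 a1 b1 b2 c2 d2 d3 e3 e2 e1 d1 c1

The waypoints must appear in the order b2, d2, with no cell reused.
Route from b3: left 1 to a3, up 2 to a1, right 1 to b1, down 1 to b2, right 2 to d2, down 1 to d3, right 1 to e3, up 2 to e1, left 2 to c1 — 13 moves in all.
Check: order respected (b2 at step 5, d2 at step 7); 13 moves as required.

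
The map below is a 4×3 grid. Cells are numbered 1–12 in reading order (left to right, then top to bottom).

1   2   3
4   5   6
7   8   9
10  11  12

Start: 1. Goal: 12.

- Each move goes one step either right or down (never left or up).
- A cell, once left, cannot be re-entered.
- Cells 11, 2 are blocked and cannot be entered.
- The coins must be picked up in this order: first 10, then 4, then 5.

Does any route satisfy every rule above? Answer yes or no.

4 lies above 10, so going from 10 to 4 would need an upward move — but moves only go right/down, so 10 cannot be visited before 4.

no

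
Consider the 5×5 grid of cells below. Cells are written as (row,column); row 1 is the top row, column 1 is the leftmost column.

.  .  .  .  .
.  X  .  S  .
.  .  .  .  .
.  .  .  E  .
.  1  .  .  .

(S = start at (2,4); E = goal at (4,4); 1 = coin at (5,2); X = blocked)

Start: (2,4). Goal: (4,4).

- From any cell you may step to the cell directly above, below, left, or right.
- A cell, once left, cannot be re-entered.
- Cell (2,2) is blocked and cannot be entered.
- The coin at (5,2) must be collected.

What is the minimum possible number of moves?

Any route passes through (5,2) somewhere between (2,4) and (4,4). Summing Manhattan distances along the two legs ((2,4) → (5,2) → (4,4)) gives a lower bound of 5 + 3 = 8 moves.
A route of 8 moves achieves this: (2,4) → (3,4) → (3,3) → (4,3) → (4,2) → (5,2) → (5,3) → (5,4) → (4,4).
Since 8 matches the lower bound, it is optimal.

8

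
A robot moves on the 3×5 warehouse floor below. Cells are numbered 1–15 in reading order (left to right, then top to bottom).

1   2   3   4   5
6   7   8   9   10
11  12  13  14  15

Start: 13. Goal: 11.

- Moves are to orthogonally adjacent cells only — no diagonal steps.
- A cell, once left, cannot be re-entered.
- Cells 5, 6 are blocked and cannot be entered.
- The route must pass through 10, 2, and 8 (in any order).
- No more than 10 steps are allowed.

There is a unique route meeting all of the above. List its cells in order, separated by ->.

The budget equals the shortest possible length, so every move has to be on a shortest route through the required cells.
Route from 13: 2× right (reaching 15), up to 10, 2× left (reaching 8), up to 3, left to 2, 2× down (reaching 12), left to 11 — 10 moves in all.
Check: all required cells visited; 10 ≤ 10 moves.

13 -> 14 -> 15 -> 10 -> 9 -> 8 -> 3 -> 2 -> 7 -> 12 -> 11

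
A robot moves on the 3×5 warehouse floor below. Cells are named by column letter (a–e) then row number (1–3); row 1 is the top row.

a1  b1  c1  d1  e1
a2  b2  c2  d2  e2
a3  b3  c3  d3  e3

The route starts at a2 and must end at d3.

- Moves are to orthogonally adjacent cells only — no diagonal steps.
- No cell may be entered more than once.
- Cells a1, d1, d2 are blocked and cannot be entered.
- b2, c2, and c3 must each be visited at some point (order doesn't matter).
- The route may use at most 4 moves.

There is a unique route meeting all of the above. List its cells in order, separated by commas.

Any route must reach b2, c2, and c3 and still end at d3 within 4 moves, so the order of the required stops is forced.
Route from a2: right 2 to c2, down 1 to c3, right 1 to d3 — 4 moves in all.
Check: all required cells visited; 4 ≤ 4 moves.

a2, b2, c2, c3, d3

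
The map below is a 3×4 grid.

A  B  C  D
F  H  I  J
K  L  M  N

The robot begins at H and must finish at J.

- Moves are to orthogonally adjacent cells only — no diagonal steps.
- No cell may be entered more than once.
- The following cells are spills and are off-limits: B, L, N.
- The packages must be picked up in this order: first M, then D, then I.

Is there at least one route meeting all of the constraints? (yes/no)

M must be visited but has only one open neighbour (I), and it is neither the start nor the goal — the route would have to enter and leave through I, re-entering it.

no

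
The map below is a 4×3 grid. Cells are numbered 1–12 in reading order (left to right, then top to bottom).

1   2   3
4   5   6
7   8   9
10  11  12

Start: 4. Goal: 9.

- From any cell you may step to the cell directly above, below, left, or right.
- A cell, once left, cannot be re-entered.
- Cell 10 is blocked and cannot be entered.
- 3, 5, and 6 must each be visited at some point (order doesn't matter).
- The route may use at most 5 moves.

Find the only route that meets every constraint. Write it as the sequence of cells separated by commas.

The budget equals the shortest possible length, so every move has to be on a shortest route through the required cells.
Route from 4: right to 5, up to 2, right to 3, 2× down (reaching 9) — 5 moves in all.
Check: all required cells visited; 5 ≤ 5 moves.

4, 5, 2, 3, 6, 9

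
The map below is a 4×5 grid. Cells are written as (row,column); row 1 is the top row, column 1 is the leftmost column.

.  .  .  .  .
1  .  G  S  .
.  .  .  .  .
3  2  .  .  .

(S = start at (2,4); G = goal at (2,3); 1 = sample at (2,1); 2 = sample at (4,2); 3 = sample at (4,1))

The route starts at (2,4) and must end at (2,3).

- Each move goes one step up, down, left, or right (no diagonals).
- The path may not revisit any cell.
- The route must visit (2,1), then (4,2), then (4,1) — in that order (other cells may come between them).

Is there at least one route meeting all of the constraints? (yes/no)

no

Ignoring the required order, 159 revisit-free routes from (2,4) to (2,3) pass through all of (2,1), (4,2), and (4,1); the waypoint orders that occur are (4,2) → (4,1) → (2,1) (111); (2,1) → (4,1) → (4,2) (47); (4,1) → (4,2) → (2,1) (1) — never (2,1) → (4,2) → (4,1).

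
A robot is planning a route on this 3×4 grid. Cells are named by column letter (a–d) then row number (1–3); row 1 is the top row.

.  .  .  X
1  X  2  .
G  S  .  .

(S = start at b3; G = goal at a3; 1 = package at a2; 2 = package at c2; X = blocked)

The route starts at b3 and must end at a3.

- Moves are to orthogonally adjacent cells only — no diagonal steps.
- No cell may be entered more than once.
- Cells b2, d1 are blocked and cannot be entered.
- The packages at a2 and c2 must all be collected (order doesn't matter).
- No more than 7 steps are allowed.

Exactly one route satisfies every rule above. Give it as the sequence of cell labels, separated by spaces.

b3 c3 c2 c1 b1 a1 a2 a3

The budget equals the shortest possible length, so every move has to be on a shortest route through the required cells.
Route from b3: right 1 to c3, up 2 to c1, left 2 to a1, down 2 to a3 — 7 moves in all.
Check: all required cells visited; 7 ≤ 7 moves.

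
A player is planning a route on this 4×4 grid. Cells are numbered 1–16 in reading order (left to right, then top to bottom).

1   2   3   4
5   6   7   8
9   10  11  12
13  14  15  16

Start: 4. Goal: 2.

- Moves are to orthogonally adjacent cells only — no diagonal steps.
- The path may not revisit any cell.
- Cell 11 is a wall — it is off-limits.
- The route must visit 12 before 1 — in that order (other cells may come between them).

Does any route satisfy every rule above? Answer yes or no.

One route that works: 4 → 8 → 12 → 16 → 15 → 14 → 10 → 6 → 5 → 1 → 2.

yes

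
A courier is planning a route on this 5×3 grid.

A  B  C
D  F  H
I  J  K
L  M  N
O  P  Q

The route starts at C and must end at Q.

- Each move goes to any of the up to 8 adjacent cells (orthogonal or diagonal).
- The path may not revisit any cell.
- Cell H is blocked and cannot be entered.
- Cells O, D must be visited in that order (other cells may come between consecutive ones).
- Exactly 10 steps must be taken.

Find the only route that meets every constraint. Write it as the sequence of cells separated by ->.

C -> F -> K -> M -> O -> L -> I -> D -> J -> N -> Q

The waypoints must appear in the order O, D, with no cell reused.
Route from C: down-left 1 to F, down-right 1 to K, down-left 2 to O, up 3 to D, down-right 2 to N, down 1 to Q — 10 moves in all.
Check: order respected (O at step 4, D at step 7); 10 moves as required.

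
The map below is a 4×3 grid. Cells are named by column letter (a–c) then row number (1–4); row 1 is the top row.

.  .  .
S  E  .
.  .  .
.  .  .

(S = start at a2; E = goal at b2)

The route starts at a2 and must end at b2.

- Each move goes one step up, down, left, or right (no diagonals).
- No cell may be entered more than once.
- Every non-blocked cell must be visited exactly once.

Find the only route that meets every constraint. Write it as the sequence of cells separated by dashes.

a2 - a1 - b1 - c1 - c2 - c3 - c4 - b4 - a4 - a3 - b3 - b2

Need to visit all 12 open cells exactly once, starting at a2 and ending at b2.
Cell a1 has only two open neighbours (a2 and b1), so the path must pass straight through it: one of those is the cell it's entered from and the other is where it exits.
Route from a2: up to a1, 2× right (reaching c1), 3× down (reaching c4), 2× left (reaching a4), up to a3, right to b3, up to b2 — 11 moves in all.
Check: all 12 open cells covered.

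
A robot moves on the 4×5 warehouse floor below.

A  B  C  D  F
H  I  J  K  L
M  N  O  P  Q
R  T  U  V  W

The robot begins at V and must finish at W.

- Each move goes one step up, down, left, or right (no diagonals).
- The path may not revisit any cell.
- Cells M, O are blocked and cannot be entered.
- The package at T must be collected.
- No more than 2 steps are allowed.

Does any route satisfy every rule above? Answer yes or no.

no

Even ignoring the no-revisit rule, getting from V to W via T needs at least 2 + 3 = 5 moves (Manhattan distance per leg), which exceeds the 2-move limit.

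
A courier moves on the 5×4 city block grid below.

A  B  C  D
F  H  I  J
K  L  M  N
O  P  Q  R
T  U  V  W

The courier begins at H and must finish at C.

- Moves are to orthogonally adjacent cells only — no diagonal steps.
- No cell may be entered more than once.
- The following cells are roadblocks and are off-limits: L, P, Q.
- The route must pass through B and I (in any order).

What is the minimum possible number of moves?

Any route passes through B and I in some order between H and C. Summing Manhattan distances along each leg and taking the cheapest ordering (H → I → B → C) gives a lower bound of 1 + 2 + 1 = 4 moves.
The shortest route satisfying every rule uses 14 moves: H → B → A → F → K → O → T → U → V → W → R → N → J → I → C.
The bound of 4 isn't tight here; checking systematically, no route of length 4 through 13 satisfies every constraint (on a 4-connected grid the length of any start-to-goal walk has the same parity as the Manhattan bound, so only lengths 4, 6, 8, … need checking), so 14 is the minimum.

14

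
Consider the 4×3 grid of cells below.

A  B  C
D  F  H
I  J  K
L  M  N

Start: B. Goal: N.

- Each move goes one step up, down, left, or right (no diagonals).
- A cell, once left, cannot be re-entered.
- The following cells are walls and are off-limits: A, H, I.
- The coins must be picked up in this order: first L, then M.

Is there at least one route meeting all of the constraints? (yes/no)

no

L must be visited but has only one open neighbour (M), and it is neither the start nor the goal — the route would have to enter and leave through M, re-entering it.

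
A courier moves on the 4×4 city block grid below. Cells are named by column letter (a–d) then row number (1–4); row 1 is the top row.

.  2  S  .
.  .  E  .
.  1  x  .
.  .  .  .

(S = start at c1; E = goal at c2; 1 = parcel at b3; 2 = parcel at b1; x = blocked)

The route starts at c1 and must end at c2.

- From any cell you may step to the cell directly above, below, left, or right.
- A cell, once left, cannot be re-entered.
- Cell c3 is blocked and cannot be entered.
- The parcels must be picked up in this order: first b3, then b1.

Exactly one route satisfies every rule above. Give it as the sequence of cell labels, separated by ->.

c1 -> d1 -> d2 -> d3 -> d4 -> c4 -> b4 -> b3 -> a3 -> a2 -> a1 -> b1 -> b2 -> c2

The waypoints must appear in the order b3, b1, with no cell reused.
Route from c1: right 1 to d1, down 3 to d4, left 2 to b4, up 1 to b3, left 1 to a3, up 2 to a1, right 1 to b1, down 1 to b2, right 1 to c2 — 13 moves in all.
Check: order respected (1 at step 7, 2 at step 11).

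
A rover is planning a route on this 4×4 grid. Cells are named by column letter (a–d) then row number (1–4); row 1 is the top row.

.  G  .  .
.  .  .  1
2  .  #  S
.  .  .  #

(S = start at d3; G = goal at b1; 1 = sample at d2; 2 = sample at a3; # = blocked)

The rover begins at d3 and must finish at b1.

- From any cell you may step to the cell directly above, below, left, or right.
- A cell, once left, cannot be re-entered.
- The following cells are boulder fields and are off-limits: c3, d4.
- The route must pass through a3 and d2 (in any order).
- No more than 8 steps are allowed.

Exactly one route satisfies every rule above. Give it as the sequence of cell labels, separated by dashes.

The budget equals the shortest possible length, so every move has to be on a shortest route through the required cells.
Route from d3: up 1 to d2, left 2 to b2, down 1 to b3, left 1 to a3, up 2 to a1, right 1 to b1 — 8 moves in all.
Check: all required cells visited; 8 ≤ 8 moves.

d3 - d2 - c2 - b2 - b3 - a3 - a2 - a1 - b1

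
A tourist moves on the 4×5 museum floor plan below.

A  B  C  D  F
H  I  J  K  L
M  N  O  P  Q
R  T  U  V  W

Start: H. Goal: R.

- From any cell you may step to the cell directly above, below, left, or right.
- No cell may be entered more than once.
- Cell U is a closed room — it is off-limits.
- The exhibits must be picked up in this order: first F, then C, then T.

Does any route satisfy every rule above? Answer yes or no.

no

Ignoring the required order, 28 revisit-free routes from H to R pass through all of F, C, and T; the waypoint orders that occur are C → F → T (28) — never F → C → T.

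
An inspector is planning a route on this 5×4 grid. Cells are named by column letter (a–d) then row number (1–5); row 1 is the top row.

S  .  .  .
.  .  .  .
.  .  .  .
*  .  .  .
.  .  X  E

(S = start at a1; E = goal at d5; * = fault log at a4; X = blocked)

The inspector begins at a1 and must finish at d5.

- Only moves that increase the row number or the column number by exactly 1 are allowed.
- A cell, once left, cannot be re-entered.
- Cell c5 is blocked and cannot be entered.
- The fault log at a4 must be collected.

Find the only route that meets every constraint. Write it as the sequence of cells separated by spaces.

a1 a2 a3 a4 b4 c4 d4 d5

Moves only go right or down, so the column and row indices never decrease.
Route from a1: 3× down (reaching a4), 3× right (reaching d4), down to d5 — 7 moves in all.
Check: all required cells visited.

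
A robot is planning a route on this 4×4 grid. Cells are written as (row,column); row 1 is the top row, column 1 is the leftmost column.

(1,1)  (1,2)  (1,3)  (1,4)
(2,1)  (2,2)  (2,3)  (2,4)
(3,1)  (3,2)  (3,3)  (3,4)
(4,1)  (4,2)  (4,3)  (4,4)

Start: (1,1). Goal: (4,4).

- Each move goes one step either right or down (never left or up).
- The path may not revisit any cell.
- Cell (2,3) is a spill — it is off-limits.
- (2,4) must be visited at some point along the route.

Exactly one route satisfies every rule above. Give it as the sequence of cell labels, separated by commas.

(1,1), (1,2), (1,3), (1,4), (2,4), (3,4), (4,4)

Moves only go right or down, so the column and row indices never decrease.
Route from (1,1): 3× right (reaching (1,4)), 3× down (reaching (4,4)) — 6 moves in all.
Check: all required cells visited.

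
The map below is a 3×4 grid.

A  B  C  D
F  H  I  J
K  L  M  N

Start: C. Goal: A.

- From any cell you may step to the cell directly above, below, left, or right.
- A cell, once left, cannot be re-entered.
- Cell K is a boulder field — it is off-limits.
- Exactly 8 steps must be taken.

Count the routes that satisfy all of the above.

Need simple routes of exactly 8 moves from C to A (Manhattan distance 2, so 3 moves are spent on a detour and 3 undoing it).
Enumerating: C I J N M L H B A | C I J N M L H F A | C D J N M I H B A | C D J N M I H F A | C D J N M L H B A | C D J N M L H F A | C D J I M L H B A | C D J I M L H F A.
That gives 8 routes.

8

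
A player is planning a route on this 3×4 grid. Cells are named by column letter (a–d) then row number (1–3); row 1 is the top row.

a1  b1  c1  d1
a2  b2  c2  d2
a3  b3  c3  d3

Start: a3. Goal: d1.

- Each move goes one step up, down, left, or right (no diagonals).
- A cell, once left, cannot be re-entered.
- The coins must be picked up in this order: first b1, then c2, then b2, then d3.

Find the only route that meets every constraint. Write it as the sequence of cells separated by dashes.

a3 - a2 - a1 - b1 - c1 - c2 - b2 - b3 - c3 - d3 - d2 - d1

The waypoints must appear in the order b1, c2, b2, d3, with no cell reused.
Route from a3: 2× up (reaching a1), 2× right (reaching c1), down to c2, left to b2, down to b3, 2× right (reaching d3), 2× up (reaching d1) — 11 moves in all.
Check: order respected (b1 at step 3, c2 at step 5, b2 at step 6, d3 at step 9).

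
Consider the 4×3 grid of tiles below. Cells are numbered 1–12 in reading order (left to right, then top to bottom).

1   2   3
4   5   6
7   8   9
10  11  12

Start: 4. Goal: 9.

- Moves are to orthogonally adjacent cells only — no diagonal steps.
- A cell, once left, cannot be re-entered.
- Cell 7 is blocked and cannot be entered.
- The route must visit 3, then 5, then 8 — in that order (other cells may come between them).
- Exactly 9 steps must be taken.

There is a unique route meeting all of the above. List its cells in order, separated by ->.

The waypoints must appear in the order 3, 5, 8, with no cell reused.
Route from 4: up 1 to 1, right 2 to 3, down 1 to 6, left 1 to 5, down 2 to 11, right 1 to 12, up 1 to 9 — 9 moves in all.
Check: order respected (3 at step 3, 5 at step 5, 8 at step 6); 9 moves as required.

4 -> 1 -> 2 -> 3 -> 6 -> 5 -> 8 -> 11 -> 12 -> 9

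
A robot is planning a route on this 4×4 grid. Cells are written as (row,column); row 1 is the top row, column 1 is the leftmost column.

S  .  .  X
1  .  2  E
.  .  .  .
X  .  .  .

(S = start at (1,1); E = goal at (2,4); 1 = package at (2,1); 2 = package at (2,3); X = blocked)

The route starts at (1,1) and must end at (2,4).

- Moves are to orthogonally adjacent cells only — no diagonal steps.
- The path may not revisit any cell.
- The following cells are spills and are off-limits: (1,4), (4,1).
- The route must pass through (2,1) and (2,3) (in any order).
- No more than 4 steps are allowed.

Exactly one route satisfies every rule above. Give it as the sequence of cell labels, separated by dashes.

(1,1) - (2,1) - (2,2) - (2,3) - (2,4)

The budget equals the shortest possible length, so every move has to be on a shortest route through the required cells.
Route from (1,1): down 1 to (2,1), right 3 to (2,4) — 4 moves in all.
Check: all required cells visited; 4 ≤ 4 moves.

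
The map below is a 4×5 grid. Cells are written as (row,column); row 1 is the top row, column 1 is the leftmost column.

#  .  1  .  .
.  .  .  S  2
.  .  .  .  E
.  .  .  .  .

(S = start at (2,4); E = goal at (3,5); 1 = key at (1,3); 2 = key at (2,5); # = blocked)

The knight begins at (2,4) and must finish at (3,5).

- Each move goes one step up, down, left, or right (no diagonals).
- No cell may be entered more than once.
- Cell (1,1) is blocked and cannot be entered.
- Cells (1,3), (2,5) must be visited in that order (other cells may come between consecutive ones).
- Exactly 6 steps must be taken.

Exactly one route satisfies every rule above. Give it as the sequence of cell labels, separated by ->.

(2,4) -> (2,3) -> (1,3) -> (1,4) -> (1,5) -> (2,5) -> (3,5)

The waypoints must appear in the order (1,3), (2,5), with no cell reused.
Route from (2,4): left to (2,3), up to (1,3), 2× right (reaching (1,5)), 2× down (reaching (3,5)) — 6 moves in all.
Check: order respected (1 at step 2, 2 at step 5); 6 moves as required.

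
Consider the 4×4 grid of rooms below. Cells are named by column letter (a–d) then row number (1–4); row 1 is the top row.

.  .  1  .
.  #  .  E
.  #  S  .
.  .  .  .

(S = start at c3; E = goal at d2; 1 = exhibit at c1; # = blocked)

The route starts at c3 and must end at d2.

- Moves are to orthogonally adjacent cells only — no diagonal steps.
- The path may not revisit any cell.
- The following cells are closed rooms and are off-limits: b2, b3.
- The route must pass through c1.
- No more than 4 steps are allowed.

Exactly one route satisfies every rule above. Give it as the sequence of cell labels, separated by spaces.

c3 c2 c1 d1 d2

The 4-move cap with required stops at c1 leaves no slack for detours.
Route from c3: up 2 to c1, right 1 to d1, down 1 to d2 — 4 moves in all.
Check: all required cells visited; 4 ≤ 4 moves.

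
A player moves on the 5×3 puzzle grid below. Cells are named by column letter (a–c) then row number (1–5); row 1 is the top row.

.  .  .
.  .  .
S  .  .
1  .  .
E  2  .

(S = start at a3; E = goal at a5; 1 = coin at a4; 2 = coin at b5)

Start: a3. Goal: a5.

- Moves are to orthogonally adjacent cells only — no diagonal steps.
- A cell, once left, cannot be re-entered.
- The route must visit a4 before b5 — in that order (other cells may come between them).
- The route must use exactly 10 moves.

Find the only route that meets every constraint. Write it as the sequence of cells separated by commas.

The waypoints must appear in the order a4, b5, with no cell reused.
Route from a3: down to a4, right to b4, 2× up (reaching b2), right to c2, 3× down (reaching c5), 2× left (reaching a5) — 10 moves in all.
Check: order respected (1 at step 1, 2 at step 9); 10 moves as required.

a3, a4, b4, b3, b2, c2, c3, c4, c5, b5, a5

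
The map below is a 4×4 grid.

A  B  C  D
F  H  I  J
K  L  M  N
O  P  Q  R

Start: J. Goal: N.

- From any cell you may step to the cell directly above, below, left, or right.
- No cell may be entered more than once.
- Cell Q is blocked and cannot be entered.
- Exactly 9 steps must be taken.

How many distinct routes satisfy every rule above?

10

Need simple routes of exactly 9 moves from J to N (Manhattan distance 1, so 4 moves are spent on a detour and 4 undoing it).
Branch systematically from the start, pruning whenever the remaining move budget drops below the Manhattan distance to N or differs from it in parity. Grouping the completions by first move — via D: 5; via I: 5 (no valid completion starts via N) — and summing: 5 + 5 = 10.
That gives 10 routes.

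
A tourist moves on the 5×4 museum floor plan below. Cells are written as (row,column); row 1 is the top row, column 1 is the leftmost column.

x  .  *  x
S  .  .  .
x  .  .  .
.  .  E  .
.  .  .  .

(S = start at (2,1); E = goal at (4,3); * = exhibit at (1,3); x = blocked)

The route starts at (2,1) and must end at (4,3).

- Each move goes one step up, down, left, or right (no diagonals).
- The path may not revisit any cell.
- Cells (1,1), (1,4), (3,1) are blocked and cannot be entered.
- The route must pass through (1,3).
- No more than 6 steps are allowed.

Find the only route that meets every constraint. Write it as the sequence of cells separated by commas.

The 6-move cap with required stops at (1,3) leaves no slack for detours.
Route from (2,1): right to (2,2), up to (1,2), right to (1,3), 3× down (reaching (4,3)) — 6 moves in all.
Check: all required cells visited; 6 ≤ 6 moves.

(2,1), (2,2), (1,2), (1,3), (2,3), (3,3), (4,3)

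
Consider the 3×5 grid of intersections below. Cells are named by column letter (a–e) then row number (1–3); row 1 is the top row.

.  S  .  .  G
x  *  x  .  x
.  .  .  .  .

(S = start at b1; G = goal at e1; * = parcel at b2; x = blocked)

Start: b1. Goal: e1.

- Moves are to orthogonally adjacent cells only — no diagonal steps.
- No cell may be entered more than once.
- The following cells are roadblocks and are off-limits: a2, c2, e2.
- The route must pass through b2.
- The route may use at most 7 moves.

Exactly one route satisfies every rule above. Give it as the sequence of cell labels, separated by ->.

The 7-move cap with required stops at b2 leaves no slack for detours.
Route from b1: down 2 to b3, right 2 to d3, up 2 to d1, right 1 to e1 — 7 moves in all.
Check: all required cells visited; 7 ≤ 7 moves.

b1 -> b2 -> b3 -> c3 -> d3 -> d2 -> d1 -> e1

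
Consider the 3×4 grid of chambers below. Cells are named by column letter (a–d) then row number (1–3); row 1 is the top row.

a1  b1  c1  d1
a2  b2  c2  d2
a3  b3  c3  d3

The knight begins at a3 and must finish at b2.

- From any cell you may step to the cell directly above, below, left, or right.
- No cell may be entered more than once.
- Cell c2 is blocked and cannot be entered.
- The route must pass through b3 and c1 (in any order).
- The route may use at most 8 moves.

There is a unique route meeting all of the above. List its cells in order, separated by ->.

Any route must reach b3 and c1 and still end at b2 within 8 moves, so the order of the required stops is forced.
Route from a3: 3× right (reaching d3), 2× up (reaching d1), 2× left (reaching b1), down to b2 — 8 moves in all.
Check: all required cells visited; 8 ≤ 8 moves.

a3 -> b3 -> c3 -> d3 -> d2 -> d1 -> c1 -> b1 -> b2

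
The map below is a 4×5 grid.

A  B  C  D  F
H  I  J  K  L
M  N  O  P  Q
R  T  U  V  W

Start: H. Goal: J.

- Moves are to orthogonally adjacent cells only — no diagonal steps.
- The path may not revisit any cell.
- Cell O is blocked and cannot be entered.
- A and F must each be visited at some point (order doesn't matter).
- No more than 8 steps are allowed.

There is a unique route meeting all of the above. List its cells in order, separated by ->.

H -> A -> B -> C -> D -> F -> L -> K -> J

Any route must reach A and F and still end at J within 8 moves, so the order of the required stops is forced.
Route from H: up 1 to A, right 4 to F, down 1 to L, left 2 to J — 8 moves in all.
Check: all required cells visited; 8 ≤ 8 moves.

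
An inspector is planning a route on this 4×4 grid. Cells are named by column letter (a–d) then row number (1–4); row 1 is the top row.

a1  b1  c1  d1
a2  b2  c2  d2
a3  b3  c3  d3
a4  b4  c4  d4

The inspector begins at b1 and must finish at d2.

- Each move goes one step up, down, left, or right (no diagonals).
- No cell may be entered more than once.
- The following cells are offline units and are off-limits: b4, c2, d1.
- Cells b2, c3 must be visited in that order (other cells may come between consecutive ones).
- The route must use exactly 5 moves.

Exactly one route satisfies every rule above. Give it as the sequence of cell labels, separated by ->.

The waypoints must appear in the order b2, c3, with no cell reused.
Route from b1: down 2 to b3, right 2 to d3, up 1 to d2 — 5 moves in all.
Check: order respected (b2 at step 1, c3 at step 3); 5 moves as required.

b1 -> b2 -> b3 -> c3 -> d3 -> d2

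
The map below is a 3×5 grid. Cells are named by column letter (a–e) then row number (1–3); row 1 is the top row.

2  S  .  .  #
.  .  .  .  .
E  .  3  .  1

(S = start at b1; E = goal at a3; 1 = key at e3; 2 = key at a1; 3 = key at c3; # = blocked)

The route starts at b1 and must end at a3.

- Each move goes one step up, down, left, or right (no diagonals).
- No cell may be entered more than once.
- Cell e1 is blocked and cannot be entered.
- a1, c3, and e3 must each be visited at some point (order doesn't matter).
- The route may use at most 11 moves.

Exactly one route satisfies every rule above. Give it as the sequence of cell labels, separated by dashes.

The 11-move cap with required stops at a1, c3, e3 leaves no slack for detours.
Route from b1: left to a1, down to a2, 4× right (reaching e2), down to e3, 4× left (reaching a3) — 11 moves in all.
Check: all required cells visited; 11 ≤ 11 moves.

b1 - a1 - a2 - b2 - c2 - d2 - e2 - e3 - d3 - c3 - b3 - a3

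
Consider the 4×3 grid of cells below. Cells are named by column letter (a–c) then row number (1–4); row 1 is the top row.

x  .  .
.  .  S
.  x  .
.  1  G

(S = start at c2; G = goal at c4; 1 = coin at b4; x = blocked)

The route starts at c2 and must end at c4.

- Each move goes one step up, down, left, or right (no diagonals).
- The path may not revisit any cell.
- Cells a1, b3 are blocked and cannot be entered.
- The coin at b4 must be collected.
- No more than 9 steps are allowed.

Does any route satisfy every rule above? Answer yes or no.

One route that works: c2 → b2 → a2 → a3 → a4 → b4 → c4.

yes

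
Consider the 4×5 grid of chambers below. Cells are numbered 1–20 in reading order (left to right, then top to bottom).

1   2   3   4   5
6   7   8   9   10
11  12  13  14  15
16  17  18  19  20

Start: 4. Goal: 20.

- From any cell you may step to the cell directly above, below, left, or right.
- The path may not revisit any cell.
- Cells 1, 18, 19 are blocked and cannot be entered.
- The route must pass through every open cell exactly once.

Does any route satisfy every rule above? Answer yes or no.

One route that works: 4 → 5 → 10 → 9 → 8 → 3 → 2 → 7 → 6 → 11 → 16 → 17 → 12 → 13 → 14 → 15 → 20.

yes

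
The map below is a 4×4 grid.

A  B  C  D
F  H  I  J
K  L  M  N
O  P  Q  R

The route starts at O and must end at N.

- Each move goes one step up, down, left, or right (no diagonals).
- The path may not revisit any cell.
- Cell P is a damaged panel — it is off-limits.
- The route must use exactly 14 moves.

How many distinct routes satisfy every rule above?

2

Need simple routes of exactly 14 moves from O to N (Manhattan distance 4, so 5 moves are spent on a detour and 5 undoing it).
Enumerating: O K F A B C D J I H L M Q R N | O K L H F A B C D J I M Q R N.
That gives 2 routes.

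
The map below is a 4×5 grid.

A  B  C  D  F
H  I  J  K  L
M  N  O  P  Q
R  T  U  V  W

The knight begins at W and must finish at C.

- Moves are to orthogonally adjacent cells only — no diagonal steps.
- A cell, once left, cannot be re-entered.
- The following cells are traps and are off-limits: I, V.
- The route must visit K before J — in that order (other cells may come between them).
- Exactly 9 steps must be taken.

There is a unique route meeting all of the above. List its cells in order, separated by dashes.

W - Q - L - F - D - K - P - O - J - C

The waypoints must appear in the order K, J, with no cell reused.
Route from W: up 3 to F, left 1 to D, down 2 to P, left 1 to O, up 2 to C — 9 moves in all.
Check: order respected (K at step 5, J at step 8); 9 moves as required.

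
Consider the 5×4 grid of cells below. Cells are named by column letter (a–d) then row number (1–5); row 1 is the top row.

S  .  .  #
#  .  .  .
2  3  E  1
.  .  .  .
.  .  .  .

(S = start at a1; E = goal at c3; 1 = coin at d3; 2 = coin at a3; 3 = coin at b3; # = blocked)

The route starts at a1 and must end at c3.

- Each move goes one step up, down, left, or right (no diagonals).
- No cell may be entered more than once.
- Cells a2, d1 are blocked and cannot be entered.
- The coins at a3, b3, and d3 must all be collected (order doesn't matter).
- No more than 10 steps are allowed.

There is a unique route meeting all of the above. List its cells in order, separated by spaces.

a1 b1 b2 b3 a3 a4 b4 c4 d4 d3 c3

Any route must reach a3, b3, and d3 and still end at c3 within 10 moves, so the order of the required stops is forced.
Route from a1: right to b1, 2× down (reaching b3), left to a3, down to a4, 3× right (reaching d4), up to d3, left to c3 — 10 moves in all.
Check: all required cells visited; 10 ≤ 10 moves.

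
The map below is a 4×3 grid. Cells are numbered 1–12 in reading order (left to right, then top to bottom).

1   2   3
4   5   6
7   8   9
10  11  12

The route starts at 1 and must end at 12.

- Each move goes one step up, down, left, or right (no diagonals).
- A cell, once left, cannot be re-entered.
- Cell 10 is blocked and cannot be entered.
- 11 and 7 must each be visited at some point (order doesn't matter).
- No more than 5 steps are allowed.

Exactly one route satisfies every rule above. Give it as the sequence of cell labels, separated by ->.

The budget equals the shortest possible length, so every move has to be on a shortest route through the required cells.
Route from 1: down 2 to 7, right 1 to 8, down 1 to 11, right 1 to 12 — 5 moves in all.
Check: all required cells visited; 5 ≤ 5 moves.

1 -> 4 -> 7 -> 8 -> 11 -> 12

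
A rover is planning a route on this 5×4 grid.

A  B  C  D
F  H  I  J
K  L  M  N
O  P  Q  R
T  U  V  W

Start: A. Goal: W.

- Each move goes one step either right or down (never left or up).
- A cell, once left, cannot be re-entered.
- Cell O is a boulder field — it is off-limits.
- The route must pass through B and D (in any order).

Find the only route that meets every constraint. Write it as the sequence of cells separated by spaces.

Moves only go right or down, so the column and row indices never decrease.
Route from A: 3× right (reaching D), 4× down (reaching W) — 7 moves in all.
Check: all required cells visited.

A B C D J N R W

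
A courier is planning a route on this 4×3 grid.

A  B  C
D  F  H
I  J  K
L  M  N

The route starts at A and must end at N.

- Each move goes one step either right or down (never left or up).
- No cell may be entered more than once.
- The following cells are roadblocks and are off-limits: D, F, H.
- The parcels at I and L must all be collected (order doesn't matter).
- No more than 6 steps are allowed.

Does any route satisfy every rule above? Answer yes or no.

no

Right/down moves force the required cells to be taken in the order I, L. Every right/down route from A to I runs into a blocked cell, so that leg cannot be completed.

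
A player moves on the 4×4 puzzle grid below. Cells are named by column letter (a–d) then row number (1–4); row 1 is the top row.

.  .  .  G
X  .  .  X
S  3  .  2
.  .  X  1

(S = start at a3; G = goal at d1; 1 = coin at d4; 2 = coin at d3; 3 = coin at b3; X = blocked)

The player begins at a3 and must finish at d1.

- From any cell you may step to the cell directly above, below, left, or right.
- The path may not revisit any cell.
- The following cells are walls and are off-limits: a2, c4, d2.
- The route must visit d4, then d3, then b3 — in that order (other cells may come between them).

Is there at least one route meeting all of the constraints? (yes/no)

no

d4 must be visited but has only one open neighbour (d3), and it is neither the start nor the goal — the route would have to enter and leave through d3, re-entering it.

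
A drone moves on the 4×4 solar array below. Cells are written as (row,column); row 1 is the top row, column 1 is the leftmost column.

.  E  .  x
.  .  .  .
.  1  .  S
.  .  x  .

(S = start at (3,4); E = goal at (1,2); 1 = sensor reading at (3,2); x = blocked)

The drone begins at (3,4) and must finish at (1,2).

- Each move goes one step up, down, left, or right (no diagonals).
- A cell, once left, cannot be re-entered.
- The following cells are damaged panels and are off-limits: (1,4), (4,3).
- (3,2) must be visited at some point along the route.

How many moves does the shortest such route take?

Any route passes through (3,2) somewhere between (3,4) and (1,2). Summing Manhattan distances along the two legs ((3,4) → (3,2) → (1,2)) gives a lower bound of 2 + 2 = 4 moves.
A route of 4 moves achieves this: (3,4) → (3,3) → (3,2) → (2,2) → (1,2).
Since 4 matches the lower bound, it is optimal.

4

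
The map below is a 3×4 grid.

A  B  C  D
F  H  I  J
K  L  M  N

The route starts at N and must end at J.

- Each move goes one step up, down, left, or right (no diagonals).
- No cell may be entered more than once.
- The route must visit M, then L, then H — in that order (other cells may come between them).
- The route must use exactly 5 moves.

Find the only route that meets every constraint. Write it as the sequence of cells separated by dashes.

N - M - L - H - I - J

The waypoints must appear in the order M, L, H, with no cell reused.
Route from N: 2× left (reaching L), up to H, 2× right (reaching J) — 5 moves in all.
Check: order respected (M at step 1, L at step 2, H at step 3); 5 moves as required.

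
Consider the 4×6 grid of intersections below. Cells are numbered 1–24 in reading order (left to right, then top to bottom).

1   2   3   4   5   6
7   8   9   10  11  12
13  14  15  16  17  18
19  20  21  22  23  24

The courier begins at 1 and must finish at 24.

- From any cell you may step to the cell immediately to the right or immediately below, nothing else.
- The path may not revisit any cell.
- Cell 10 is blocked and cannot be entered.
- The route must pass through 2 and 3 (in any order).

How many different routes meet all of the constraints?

8

A right/down-only route from 1 to 24 makes exactly 3 down-moves and 5 right-moves in some order.
With no other constraints that would be C(8,3) = 56 routes.
A monotone route can only reach the required cells in the order 2, 3, so split there and multiply the segment counts (each segment already excludes blocked cells): 1→2: 1; 2→3: 1; 3→24: 8; product = 8.
That gives 8 routes.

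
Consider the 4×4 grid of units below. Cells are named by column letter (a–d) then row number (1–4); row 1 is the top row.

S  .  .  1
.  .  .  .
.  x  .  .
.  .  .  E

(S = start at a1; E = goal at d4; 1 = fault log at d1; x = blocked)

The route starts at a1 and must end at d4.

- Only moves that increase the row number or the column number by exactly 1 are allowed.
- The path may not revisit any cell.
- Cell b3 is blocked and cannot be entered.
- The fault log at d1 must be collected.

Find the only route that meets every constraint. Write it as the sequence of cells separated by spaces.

a1 b1 c1 d1 d2 d3 d4

Moves only go right or down, so the column and row indices never decrease.
Route from a1: right 3 to d1, down 3 to d4 — 6 moves in all.
Check: all required cells visited.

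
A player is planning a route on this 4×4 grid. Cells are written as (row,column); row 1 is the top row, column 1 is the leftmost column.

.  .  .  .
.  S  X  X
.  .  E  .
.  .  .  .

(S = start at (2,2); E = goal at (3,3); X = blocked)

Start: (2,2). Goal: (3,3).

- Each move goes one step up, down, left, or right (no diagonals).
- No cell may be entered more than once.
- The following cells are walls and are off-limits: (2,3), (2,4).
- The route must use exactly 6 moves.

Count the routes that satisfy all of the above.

6

Need simple routes of exactly 6 moves from (2,2) to (3,3) (Manhattan distance 2, so 2 moves are spent on a detour and 2 undoing it).
Enumerating: (2,2) (1,2) (1,1) (2,1) (3,1) (3,2) (3,3) | (2,2) (3,2) (4,2) (4,3) (4,4) (3,4) (3,3) | (2,2) (3,2) (3,1) (4,1) (4,2) (4,3) (3,3) | (2,2) (2,1) (3,1) (4,1) (4,2) (3,2) (3,3) | (2,2) (2,1) (3,1) (4,1) (4,2) (4,3) (3,3) | (2,2) (2,1) (3,1) (3,2) (4,2) (4,3) (3,3).
That gives 6 routes.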